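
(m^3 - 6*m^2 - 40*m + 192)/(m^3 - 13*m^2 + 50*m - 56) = (m^2 - 2*m - 48)/(m^2 - 9*m + 14)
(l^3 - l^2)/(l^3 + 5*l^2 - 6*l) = l/(l + 6)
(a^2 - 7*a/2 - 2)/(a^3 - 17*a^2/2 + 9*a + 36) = (2*a + 1)/(2*a^2 - 9*a - 18)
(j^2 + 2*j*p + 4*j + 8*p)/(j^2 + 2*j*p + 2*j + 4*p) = (j + 4)/(j + 2)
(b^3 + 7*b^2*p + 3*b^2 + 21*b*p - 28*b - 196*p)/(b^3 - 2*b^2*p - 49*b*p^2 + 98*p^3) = (b^2 + 3*b - 28)/(b^2 - 9*b*p + 14*p^2)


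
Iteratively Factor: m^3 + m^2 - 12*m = (m + 4)*(m^2 - 3*m) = m*(m + 4)*(m - 3)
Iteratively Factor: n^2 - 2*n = (n - 2)*(n)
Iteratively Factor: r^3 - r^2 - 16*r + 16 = (r + 4)*(r^2 - 5*r + 4) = (r - 1)*(r + 4)*(r - 4)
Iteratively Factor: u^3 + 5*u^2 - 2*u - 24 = (u + 4)*(u^2 + u - 6) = (u - 2)*(u + 4)*(u + 3)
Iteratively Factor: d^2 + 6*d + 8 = (d + 2)*(d + 4)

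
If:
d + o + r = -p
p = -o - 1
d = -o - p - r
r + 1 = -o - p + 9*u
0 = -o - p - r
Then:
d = 0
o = -p - 1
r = 1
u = 1/9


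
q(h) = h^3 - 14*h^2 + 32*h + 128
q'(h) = 3*h^2 - 28*h + 32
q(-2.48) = -52.72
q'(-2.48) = 119.89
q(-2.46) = -50.33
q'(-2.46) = 119.03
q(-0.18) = 121.78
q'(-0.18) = 37.14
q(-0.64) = 101.52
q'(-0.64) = 51.15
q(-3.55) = -206.77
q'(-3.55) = 169.21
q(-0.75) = 95.70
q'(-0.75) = 54.69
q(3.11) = 122.19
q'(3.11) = -26.06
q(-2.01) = -1.00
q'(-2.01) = 100.40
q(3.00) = 125.00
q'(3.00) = -25.00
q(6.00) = 32.00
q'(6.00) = -28.00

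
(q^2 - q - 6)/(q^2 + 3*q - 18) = (q + 2)/(q + 6)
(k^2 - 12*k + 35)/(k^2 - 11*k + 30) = (k - 7)/(k - 6)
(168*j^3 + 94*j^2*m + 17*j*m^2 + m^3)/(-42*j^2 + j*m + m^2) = (-24*j^2 - 10*j*m - m^2)/(6*j - m)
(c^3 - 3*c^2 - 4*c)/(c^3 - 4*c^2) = (c + 1)/c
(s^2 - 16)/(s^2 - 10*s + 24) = (s + 4)/(s - 6)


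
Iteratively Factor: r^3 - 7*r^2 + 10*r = (r - 2)*(r^2 - 5*r) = r*(r - 2)*(r - 5)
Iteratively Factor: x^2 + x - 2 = (x - 1)*(x + 2)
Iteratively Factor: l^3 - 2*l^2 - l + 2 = (l + 1)*(l^2 - 3*l + 2) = (l - 1)*(l + 1)*(l - 2)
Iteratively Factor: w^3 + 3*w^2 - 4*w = (w + 4)*(w^2 - w) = (w - 1)*(w + 4)*(w)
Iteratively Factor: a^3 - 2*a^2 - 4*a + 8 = (a + 2)*(a^2 - 4*a + 4) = (a - 2)*(a + 2)*(a - 2)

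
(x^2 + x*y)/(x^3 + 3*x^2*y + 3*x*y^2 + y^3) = x/(x^2 + 2*x*y + y^2)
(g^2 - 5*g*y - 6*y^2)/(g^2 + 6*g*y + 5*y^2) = (g - 6*y)/(g + 5*y)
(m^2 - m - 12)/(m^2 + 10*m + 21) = (m - 4)/(m + 7)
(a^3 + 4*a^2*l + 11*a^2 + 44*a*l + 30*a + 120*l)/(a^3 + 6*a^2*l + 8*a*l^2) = (a^2 + 11*a + 30)/(a*(a + 2*l))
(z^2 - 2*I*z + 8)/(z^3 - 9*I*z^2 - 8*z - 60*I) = (z - 4*I)/(z^2 - 11*I*z - 30)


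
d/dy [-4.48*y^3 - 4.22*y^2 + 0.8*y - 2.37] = -13.44*y^2 - 8.44*y + 0.8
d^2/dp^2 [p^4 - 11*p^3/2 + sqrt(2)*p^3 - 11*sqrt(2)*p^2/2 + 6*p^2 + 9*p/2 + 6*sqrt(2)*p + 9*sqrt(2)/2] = 12*p^2 - 33*p + 6*sqrt(2)*p - 11*sqrt(2) + 12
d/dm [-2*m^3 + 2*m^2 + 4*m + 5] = -6*m^2 + 4*m + 4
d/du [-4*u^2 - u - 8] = -8*u - 1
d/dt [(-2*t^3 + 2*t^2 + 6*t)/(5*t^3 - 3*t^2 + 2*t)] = 2*(-2*t^2 - 34*t + 11)/(25*t^4 - 30*t^3 + 29*t^2 - 12*t + 4)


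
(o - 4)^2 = o^2 - 8*o + 16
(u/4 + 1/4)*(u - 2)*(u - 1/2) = u^3/4 - 3*u^2/8 - 3*u/8 + 1/4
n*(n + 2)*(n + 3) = n^3 + 5*n^2 + 6*n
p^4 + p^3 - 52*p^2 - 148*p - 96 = (p - 8)*(p + 1)*(p + 2)*(p + 6)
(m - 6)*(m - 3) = m^2 - 9*m + 18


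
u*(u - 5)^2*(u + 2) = u^4 - 8*u^3 + 5*u^2 + 50*u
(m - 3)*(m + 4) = m^2 + m - 12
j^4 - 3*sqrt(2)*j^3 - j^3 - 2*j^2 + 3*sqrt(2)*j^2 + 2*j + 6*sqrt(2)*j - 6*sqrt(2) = (j - 1)*(j - 3*sqrt(2))*(j - sqrt(2))*(j + sqrt(2))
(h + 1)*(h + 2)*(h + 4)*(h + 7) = h^4 + 14*h^3 + 63*h^2 + 106*h + 56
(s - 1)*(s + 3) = s^2 + 2*s - 3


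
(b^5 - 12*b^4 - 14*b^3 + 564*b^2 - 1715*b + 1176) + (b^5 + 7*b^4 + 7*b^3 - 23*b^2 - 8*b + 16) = 2*b^5 - 5*b^4 - 7*b^3 + 541*b^2 - 1723*b + 1192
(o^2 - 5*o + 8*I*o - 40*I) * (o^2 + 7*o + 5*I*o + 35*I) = o^4 + 2*o^3 + 13*I*o^3 - 75*o^2 + 26*I*o^2 - 80*o - 455*I*o + 1400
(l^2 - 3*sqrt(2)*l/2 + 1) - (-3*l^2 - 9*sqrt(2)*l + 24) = 4*l^2 + 15*sqrt(2)*l/2 - 23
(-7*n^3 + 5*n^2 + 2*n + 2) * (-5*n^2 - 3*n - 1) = 35*n^5 - 4*n^4 - 18*n^3 - 21*n^2 - 8*n - 2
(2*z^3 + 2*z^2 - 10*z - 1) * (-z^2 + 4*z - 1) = -2*z^5 + 6*z^4 + 16*z^3 - 41*z^2 + 6*z + 1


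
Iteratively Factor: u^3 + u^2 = (u)*(u^2 + u) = u*(u + 1)*(u)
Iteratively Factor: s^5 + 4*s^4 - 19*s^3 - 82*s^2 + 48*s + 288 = (s + 3)*(s^4 + s^3 - 22*s^2 - 16*s + 96) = (s - 4)*(s + 3)*(s^3 + 5*s^2 - 2*s - 24) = (s - 4)*(s + 3)*(s + 4)*(s^2 + s - 6) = (s - 4)*(s - 2)*(s + 3)*(s + 4)*(s + 3)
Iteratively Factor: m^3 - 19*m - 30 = (m + 3)*(m^2 - 3*m - 10) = (m + 2)*(m + 3)*(m - 5)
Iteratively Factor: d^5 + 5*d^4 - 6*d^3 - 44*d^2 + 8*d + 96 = (d - 2)*(d^4 + 7*d^3 + 8*d^2 - 28*d - 48) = (d - 2)*(d + 2)*(d^3 + 5*d^2 - 2*d - 24) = (d - 2)*(d + 2)*(d + 4)*(d^2 + d - 6) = (d - 2)*(d + 2)*(d + 3)*(d + 4)*(d - 2)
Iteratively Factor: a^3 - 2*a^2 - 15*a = (a + 3)*(a^2 - 5*a) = (a - 5)*(a + 3)*(a)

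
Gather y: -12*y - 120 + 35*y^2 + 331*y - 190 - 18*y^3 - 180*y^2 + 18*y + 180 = -18*y^3 - 145*y^2 + 337*y - 130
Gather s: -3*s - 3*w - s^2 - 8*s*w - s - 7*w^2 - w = -s^2 + s*(-8*w - 4) - 7*w^2 - 4*w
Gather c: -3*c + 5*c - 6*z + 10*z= 2*c + 4*z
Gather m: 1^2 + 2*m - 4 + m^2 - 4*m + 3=m^2 - 2*m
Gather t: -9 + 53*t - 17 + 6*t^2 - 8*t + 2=6*t^2 + 45*t - 24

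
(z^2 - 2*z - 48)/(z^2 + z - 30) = (z - 8)/(z - 5)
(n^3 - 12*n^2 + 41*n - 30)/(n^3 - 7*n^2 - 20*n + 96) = (n^3 - 12*n^2 + 41*n - 30)/(n^3 - 7*n^2 - 20*n + 96)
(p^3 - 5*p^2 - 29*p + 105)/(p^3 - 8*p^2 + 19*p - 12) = (p^2 - 2*p - 35)/(p^2 - 5*p + 4)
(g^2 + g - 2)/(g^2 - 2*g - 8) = (g - 1)/(g - 4)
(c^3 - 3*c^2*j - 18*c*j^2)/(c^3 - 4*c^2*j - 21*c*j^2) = (c - 6*j)/(c - 7*j)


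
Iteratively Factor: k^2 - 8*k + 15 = (k - 5)*(k - 3)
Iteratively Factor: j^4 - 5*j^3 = (j)*(j^3 - 5*j^2) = j^2*(j^2 - 5*j) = j^2*(j - 5)*(j)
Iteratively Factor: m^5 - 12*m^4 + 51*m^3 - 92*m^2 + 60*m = (m)*(m^4 - 12*m^3 + 51*m^2 - 92*m + 60) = m*(m - 3)*(m^3 - 9*m^2 + 24*m - 20) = m*(m - 5)*(m - 3)*(m^2 - 4*m + 4) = m*(m - 5)*(m - 3)*(m - 2)*(m - 2)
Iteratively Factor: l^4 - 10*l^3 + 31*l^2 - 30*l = (l - 3)*(l^3 - 7*l^2 + 10*l) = (l - 5)*(l - 3)*(l^2 - 2*l) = (l - 5)*(l - 3)*(l - 2)*(l)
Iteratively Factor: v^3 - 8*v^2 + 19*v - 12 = (v - 4)*(v^2 - 4*v + 3) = (v - 4)*(v - 3)*(v - 1)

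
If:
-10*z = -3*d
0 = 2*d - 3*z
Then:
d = 0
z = 0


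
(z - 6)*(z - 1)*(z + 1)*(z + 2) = z^4 - 4*z^3 - 13*z^2 + 4*z + 12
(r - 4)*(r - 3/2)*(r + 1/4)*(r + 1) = r^4 - 17*r^3/4 - 5*r^2/8 + 49*r/8 + 3/2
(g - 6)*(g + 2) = g^2 - 4*g - 12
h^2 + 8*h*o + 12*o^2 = (h + 2*o)*(h + 6*o)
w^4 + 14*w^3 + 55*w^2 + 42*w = w*(w + 1)*(w + 6)*(w + 7)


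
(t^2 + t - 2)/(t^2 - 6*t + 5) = (t + 2)/(t - 5)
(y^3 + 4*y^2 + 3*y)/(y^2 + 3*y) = y + 1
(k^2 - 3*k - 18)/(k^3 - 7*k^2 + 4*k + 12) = (k + 3)/(k^2 - k - 2)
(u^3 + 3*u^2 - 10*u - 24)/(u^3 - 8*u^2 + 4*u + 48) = (u^2 + u - 12)/(u^2 - 10*u + 24)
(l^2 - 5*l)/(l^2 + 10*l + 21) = l*(l - 5)/(l^2 + 10*l + 21)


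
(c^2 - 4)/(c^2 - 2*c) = (c + 2)/c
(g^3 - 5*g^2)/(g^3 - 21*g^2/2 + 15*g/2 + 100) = 2*g^2/(2*g^2 - 11*g - 40)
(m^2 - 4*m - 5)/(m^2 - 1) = (m - 5)/(m - 1)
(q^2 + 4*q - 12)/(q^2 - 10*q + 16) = (q + 6)/(q - 8)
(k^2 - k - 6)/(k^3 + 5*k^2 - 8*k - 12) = (k^2 - k - 6)/(k^3 + 5*k^2 - 8*k - 12)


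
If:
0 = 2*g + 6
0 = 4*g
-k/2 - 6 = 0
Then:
No Solution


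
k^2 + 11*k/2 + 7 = (k + 2)*(k + 7/2)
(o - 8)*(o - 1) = o^2 - 9*o + 8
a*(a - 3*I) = a^2 - 3*I*a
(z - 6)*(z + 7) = z^2 + z - 42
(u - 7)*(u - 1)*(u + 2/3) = u^3 - 22*u^2/3 + 5*u/3 + 14/3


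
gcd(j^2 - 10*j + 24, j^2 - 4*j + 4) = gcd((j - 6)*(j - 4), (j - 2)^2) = 1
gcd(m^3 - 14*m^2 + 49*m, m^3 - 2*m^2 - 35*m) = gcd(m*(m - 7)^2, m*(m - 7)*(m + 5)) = m^2 - 7*m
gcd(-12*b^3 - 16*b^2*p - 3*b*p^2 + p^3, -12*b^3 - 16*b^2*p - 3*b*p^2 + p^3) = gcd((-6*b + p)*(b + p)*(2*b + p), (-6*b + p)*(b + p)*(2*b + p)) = -12*b^3 - 16*b^2*p - 3*b*p^2 + p^3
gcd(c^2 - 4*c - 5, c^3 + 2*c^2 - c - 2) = c + 1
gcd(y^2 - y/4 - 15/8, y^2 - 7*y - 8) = 1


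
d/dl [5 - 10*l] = -10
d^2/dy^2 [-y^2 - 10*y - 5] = -2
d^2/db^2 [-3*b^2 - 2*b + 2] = -6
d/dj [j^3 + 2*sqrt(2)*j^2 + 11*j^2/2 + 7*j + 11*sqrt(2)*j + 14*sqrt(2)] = 3*j^2 + 4*sqrt(2)*j + 11*j + 7 + 11*sqrt(2)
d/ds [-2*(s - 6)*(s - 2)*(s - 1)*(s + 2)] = -8*s^3 + 42*s^2 - 8*s - 56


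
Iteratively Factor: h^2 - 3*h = (h)*(h - 3)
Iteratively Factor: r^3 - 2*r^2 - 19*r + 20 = (r - 1)*(r^2 - r - 20) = (r - 1)*(r + 4)*(r - 5)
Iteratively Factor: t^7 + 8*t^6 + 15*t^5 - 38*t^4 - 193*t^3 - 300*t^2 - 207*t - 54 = (t + 2)*(t^6 + 6*t^5 + 3*t^4 - 44*t^3 - 105*t^2 - 90*t - 27) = (t + 1)*(t + 2)*(t^5 + 5*t^4 - 2*t^3 - 42*t^2 - 63*t - 27) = (t + 1)*(t + 2)*(t + 3)*(t^4 + 2*t^3 - 8*t^2 - 18*t - 9) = (t + 1)^2*(t + 2)*(t + 3)*(t^3 + t^2 - 9*t - 9) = (t - 3)*(t + 1)^2*(t + 2)*(t + 3)*(t^2 + 4*t + 3) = (t - 3)*(t + 1)^2*(t + 2)*(t + 3)^2*(t + 1)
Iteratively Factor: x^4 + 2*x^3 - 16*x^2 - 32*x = (x + 4)*(x^3 - 2*x^2 - 8*x) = (x + 2)*(x + 4)*(x^2 - 4*x) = (x - 4)*(x + 2)*(x + 4)*(x)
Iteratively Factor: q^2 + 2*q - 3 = (q + 3)*(q - 1)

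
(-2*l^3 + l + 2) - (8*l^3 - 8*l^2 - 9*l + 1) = -10*l^3 + 8*l^2 + 10*l + 1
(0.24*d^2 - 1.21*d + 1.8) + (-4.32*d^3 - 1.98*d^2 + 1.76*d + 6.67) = -4.32*d^3 - 1.74*d^2 + 0.55*d + 8.47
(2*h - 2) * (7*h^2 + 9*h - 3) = 14*h^3 + 4*h^2 - 24*h + 6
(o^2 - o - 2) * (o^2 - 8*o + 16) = o^4 - 9*o^3 + 22*o^2 - 32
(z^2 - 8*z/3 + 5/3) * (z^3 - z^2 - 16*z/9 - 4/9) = z^5 - 11*z^4/3 + 23*z^3/9 + 71*z^2/27 - 16*z/9 - 20/27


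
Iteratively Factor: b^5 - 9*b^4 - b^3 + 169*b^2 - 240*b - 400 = (b + 4)*(b^4 - 13*b^3 + 51*b^2 - 35*b - 100) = (b - 5)*(b + 4)*(b^3 - 8*b^2 + 11*b + 20) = (b - 5)^2*(b + 4)*(b^2 - 3*b - 4) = (b - 5)^2*(b - 4)*(b + 4)*(b + 1)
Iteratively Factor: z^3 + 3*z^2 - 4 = (z + 2)*(z^2 + z - 2) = (z - 1)*(z + 2)*(z + 2)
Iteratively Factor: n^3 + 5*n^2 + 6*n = (n + 2)*(n^2 + 3*n) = n*(n + 2)*(n + 3)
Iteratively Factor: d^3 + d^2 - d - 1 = (d + 1)*(d^2 - 1) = (d + 1)^2*(d - 1)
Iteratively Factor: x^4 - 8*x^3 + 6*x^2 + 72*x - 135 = (x + 3)*(x^3 - 11*x^2 + 39*x - 45) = (x - 3)*(x + 3)*(x^2 - 8*x + 15) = (x - 5)*(x - 3)*(x + 3)*(x - 3)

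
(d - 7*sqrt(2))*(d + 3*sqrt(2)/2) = d^2 - 11*sqrt(2)*d/2 - 21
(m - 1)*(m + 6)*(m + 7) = m^3 + 12*m^2 + 29*m - 42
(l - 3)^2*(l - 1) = l^3 - 7*l^2 + 15*l - 9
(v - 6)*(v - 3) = v^2 - 9*v + 18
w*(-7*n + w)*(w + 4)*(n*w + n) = -7*n^2*w^3 - 35*n^2*w^2 - 28*n^2*w + n*w^4 + 5*n*w^3 + 4*n*w^2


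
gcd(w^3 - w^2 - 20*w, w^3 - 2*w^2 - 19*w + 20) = w^2 - w - 20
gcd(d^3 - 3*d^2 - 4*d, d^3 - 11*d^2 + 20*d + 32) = d^2 - 3*d - 4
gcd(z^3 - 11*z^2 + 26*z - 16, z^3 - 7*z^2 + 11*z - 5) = z - 1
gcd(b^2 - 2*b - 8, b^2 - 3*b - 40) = 1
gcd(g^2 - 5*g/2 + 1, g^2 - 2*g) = g - 2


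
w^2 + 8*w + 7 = (w + 1)*(w + 7)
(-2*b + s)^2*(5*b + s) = 20*b^3 - 16*b^2*s + b*s^2 + s^3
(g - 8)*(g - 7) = g^2 - 15*g + 56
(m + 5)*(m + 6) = m^2 + 11*m + 30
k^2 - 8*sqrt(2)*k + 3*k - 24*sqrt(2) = (k + 3)*(k - 8*sqrt(2))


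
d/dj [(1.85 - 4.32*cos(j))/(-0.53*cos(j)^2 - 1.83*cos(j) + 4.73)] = (2.2896*cos(j)^2 - 1.961*cos(j) + 17.0481)*sin(j)/(0.2809*cos(j)^4 + 1.9398*cos(j)^3 - 1.6649*cos(j)^2 - 17.3118*cos(j) + 22.3729)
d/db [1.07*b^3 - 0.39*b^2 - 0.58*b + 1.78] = 3.21*b^2 - 0.78*b - 0.58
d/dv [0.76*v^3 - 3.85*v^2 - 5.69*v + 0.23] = 2.28*v^2 - 7.7*v - 5.69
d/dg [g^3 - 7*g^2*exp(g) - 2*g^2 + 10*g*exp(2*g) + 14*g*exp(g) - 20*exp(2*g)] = -7*g^2*exp(g) + 3*g^2 + 20*g*exp(2*g) - 4*g - 30*exp(2*g) + 14*exp(g)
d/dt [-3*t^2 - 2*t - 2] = -6*t - 2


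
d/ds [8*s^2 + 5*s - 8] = 16*s + 5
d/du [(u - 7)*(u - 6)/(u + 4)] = (u^2 + 8*u - 94)/(u^2 + 8*u + 16)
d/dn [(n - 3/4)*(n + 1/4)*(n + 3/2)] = 3*n^2 + 2*n - 15/16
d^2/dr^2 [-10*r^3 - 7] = -60*r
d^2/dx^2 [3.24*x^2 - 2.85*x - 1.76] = 6.48000000000000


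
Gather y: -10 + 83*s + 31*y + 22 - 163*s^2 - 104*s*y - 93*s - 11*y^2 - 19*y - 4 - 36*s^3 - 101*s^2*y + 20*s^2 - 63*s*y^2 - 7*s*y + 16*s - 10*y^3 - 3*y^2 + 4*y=-36*s^3 - 143*s^2 + 6*s - 10*y^3 + y^2*(-63*s - 14) + y*(-101*s^2 - 111*s + 16) + 8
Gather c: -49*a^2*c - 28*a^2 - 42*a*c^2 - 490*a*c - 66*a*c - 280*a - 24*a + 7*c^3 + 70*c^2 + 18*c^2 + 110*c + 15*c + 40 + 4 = -28*a^2 - 304*a + 7*c^3 + c^2*(88 - 42*a) + c*(-49*a^2 - 556*a + 125) + 44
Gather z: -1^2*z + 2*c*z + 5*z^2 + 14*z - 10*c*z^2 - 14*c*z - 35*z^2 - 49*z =z^2*(-10*c - 30) + z*(-12*c - 36)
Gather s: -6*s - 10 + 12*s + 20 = 6*s + 10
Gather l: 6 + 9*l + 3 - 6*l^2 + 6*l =-6*l^2 + 15*l + 9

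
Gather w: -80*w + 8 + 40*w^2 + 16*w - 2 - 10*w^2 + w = 30*w^2 - 63*w + 6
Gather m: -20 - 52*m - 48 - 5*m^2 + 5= -5*m^2 - 52*m - 63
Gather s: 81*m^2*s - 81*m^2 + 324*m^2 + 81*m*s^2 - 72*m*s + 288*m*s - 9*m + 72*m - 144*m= 243*m^2 + 81*m*s^2 - 81*m + s*(81*m^2 + 216*m)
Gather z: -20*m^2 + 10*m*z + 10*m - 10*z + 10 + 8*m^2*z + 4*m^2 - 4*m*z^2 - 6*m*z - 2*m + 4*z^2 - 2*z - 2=-16*m^2 + 8*m + z^2*(4 - 4*m) + z*(8*m^2 + 4*m - 12) + 8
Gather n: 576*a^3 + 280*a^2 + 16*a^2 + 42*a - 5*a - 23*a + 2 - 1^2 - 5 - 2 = 576*a^3 + 296*a^2 + 14*a - 6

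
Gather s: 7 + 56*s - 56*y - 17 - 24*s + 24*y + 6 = 32*s - 32*y - 4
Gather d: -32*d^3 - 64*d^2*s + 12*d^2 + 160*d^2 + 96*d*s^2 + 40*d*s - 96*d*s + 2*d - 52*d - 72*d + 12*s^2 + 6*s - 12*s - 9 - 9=-32*d^3 + d^2*(172 - 64*s) + d*(96*s^2 - 56*s - 122) + 12*s^2 - 6*s - 18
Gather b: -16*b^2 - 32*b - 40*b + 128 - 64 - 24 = -16*b^2 - 72*b + 40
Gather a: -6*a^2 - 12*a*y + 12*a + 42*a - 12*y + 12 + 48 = -6*a^2 + a*(54 - 12*y) - 12*y + 60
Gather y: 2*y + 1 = 2*y + 1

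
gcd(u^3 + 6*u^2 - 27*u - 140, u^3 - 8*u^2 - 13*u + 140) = u^2 - u - 20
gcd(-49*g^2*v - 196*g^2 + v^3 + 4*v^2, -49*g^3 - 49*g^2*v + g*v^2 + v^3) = -49*g^2 + v^2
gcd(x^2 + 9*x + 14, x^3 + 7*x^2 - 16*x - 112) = x + 7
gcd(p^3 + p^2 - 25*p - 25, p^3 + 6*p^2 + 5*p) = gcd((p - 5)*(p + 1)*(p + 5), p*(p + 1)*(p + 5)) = p^2 + 6*p + 5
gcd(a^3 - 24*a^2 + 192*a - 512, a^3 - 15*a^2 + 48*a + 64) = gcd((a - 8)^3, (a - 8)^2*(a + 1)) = a^2 - 16*a + 64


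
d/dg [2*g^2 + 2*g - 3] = 4*g + 2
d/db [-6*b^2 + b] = 1 - 12*b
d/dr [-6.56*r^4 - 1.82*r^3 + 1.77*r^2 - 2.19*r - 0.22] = -26.24*r^3 - 5.46*r^2 + 3.54*r - 2.19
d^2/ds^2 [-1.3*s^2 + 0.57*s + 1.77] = -2.60000000000000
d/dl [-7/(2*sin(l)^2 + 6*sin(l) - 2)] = 7*(2*sin(l) + 3)*cos(l)/(2*(3*sin(l) - cos(l)^2)^2)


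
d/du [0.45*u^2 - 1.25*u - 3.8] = 0.9*u - 1.25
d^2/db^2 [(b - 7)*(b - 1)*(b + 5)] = 6*b - 6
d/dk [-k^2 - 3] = -2*k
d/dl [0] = 0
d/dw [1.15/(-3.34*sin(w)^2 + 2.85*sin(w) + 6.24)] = (7.682*sin(w) - 3.2775)*cos(w)/(-3.34*sin(w)^2 + 2.85*sin(w) + 6.24)^2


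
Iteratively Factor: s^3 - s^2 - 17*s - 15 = (s + 3)*(s^2 - 4*s - 5) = (s - 5)*(s + 3)*(s + 1)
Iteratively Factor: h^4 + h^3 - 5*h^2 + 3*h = (h - 1)*(h^3 + 2*h^2 - 3*h) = (h - 1)^2*(h^2 + 3*h) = h*(h - 1)^2*(h + 3)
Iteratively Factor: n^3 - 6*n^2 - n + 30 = (n - 3)*(n^2 - 3*n - 10) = (n - 5)*(n - 3)*(n + 2)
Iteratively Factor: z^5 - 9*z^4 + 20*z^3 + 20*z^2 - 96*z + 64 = (z - 2)*(z^4 - 7*z^3 + 6*z^2 + 32*z - 32) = (z - 4)*(z - 2)*(z^3 - 3*z^2 - 6*z + 8) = (z - 4)^2*(z - 2)*(z^2 + z - 2) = (z - 4)^2*(z - 2)*(z - 1)*(z + 2)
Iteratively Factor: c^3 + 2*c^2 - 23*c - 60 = (c - 5)*(c^2 + 7*c + 12) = (c - 5)*(c + 4)*(c + 3)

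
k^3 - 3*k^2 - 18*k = k*(k - 6)*(k + 3)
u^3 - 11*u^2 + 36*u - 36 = (u - 6)*(u - 3)*(u - 2)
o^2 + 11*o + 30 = (o + 5)*(o + 6)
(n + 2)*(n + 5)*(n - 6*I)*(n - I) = n^4 + 7*n^3 - 7*I*n^3 + 4*n^2 - 49*I*n^2 - 42*n - 70*I*n - 60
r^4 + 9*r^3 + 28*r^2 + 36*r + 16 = (r + 1)*(r + 2)^2*(r + 4)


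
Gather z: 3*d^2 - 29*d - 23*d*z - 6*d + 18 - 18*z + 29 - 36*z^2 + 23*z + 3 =3*d^2 - 35*d - 36*z^2 + z*(5 - 23*d) + 50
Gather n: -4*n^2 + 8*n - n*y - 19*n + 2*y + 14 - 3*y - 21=-4*n^2 + n*(-y - 11) - y - 7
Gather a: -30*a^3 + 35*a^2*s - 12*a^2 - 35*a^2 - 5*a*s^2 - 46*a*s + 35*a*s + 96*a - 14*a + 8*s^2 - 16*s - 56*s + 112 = -30*a^3 + a^2*(35*s - 47) + a*(-5*s^2 - 11*s + 82) + 8*s^2 - 72*s + 112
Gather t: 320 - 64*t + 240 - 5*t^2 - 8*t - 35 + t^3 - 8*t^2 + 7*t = t^3 - 13*t^2 - 65*t + 525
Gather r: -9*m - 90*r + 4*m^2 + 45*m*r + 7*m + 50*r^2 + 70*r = 4*m^2 - 2*m + 50*r^2 + r*(45*m - 20)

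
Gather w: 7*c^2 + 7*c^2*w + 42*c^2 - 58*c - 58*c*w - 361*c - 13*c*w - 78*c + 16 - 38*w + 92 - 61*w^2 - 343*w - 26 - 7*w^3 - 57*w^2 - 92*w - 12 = 49*c^2 - 497*c - 7*w^3 - 118*w^2 + w*(7*c^2 - 71*c - 473) + 70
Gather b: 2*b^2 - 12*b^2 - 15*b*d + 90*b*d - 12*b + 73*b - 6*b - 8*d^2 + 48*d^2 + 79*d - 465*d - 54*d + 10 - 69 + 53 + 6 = -10*b^2 + b*(75*d + 55) + 40*d^2 - 440*d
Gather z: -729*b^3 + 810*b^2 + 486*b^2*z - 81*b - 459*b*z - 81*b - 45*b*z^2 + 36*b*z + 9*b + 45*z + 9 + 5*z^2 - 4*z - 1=-729*b^3 + 810*b^2 - 153*b + z^2*(5 - 45*b) + z*(486*b^2 - 423*b + 41) + 8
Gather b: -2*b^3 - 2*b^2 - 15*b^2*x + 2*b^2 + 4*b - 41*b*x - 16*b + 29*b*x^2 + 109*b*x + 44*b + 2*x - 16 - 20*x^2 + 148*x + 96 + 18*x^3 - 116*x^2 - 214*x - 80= -2*b^3 - 15*b^2*x + b*(29*x^2 + 68*x + 32) + 18*x^3 - 136*x^2 - 64*x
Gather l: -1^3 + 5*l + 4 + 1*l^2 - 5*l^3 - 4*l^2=-5*l^3 - 3*l^2 + 5*l + 3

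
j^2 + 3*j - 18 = (j - 3)*(j + 6)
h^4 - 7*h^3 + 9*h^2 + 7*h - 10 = (h - 5)*(h - 2)*(h - 1)*(h + 1)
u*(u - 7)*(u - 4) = u^3 - 11*u^2 + 28*u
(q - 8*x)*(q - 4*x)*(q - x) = q^3 - 13*q^2*x + 44*q*x^2 - 32*x^3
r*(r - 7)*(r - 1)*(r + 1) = r^4 - 7*r^3 - r^2 + 7*r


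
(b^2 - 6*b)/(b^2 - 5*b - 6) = b/(b + 1)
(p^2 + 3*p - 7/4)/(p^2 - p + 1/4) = (2*p + 7)/(2*p - 1)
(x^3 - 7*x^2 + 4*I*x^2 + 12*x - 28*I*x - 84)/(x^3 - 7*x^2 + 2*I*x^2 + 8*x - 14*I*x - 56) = (x + 6*I)/(x + 4*I)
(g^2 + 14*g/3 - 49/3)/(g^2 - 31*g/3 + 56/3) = (g + 7)/(g - 8)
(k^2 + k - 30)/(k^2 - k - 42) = (k - 5)/(k - 7)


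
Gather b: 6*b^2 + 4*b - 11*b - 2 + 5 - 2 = 6*b^2 - 7*b + 1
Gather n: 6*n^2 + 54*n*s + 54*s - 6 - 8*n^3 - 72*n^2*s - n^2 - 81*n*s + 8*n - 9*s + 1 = -8*n^3 + n^2*(5 - 72*s) + n*(8 - 27*s) + 45*s - 5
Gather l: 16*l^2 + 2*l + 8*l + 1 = 16*l^2 + 10*l + 1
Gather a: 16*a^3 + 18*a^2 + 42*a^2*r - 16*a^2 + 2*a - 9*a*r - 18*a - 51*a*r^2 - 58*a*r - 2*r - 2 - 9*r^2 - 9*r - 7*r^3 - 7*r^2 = 16*a^3 + a^2*(42*r + 2) + a*(-51*r^2 - 67*r - 16) - 7*r^3 - 16*r^2 - 11*r - 2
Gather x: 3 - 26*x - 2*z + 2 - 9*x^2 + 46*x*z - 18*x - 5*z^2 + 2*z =-9*x^2 + x*(46*z - 44) - 5*z^2 + 5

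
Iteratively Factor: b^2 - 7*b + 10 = (b - 5)*(b - 2)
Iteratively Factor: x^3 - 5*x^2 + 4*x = (x - 4)*(x^2 - x) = (x - 4)*(x - 1)*(x)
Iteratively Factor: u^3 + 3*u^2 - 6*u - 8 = (u + 4)*(u^2 - u - 2) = (u + 1)*(u + 4)*(u - 2)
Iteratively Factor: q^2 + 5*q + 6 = (q + 2)*(q + 3)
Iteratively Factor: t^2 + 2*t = (t)*(t + 2)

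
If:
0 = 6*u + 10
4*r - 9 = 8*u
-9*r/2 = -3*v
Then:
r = -13/12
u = -5/3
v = -13/8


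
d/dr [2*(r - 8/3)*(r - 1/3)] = 4*r - 6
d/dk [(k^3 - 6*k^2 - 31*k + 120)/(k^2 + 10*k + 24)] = (k^4 + 20*k^3 + 43*k^2 - 528*k - 1944)/(k^4 + 20*k^3 + 148*k^2 + 480*k + 576)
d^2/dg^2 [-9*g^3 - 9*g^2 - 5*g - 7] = -54*g - 18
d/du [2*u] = 2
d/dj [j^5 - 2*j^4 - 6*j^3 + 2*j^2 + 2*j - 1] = 5*j^4 - 8*j^3 - 18*j^2 + 4*j + 2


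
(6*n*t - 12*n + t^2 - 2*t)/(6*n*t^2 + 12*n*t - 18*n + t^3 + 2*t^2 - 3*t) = (t - 2)/(t^2 + 2*t - 3)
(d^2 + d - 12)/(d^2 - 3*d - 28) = (d - 3)/(d - 7)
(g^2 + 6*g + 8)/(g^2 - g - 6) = (g + 4)/(g - 3)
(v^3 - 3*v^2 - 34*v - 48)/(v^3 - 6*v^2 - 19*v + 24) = (v + 2)/(v - 1)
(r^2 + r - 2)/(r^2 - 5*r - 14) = (r - 1)/(r - 7)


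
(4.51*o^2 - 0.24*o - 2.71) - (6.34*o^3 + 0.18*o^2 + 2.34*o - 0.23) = -6.34*o^3 + 4.33*o^2 - 2.58*o - 2.48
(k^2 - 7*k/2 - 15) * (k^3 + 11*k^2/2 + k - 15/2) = k^5 + 2*k^4 - 133*k^3/4 - 187*k^2/2 + 45*k/4 + 225/2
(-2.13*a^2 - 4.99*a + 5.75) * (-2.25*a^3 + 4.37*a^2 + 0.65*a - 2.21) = 4.7925*a^5 + 1.9194*a^4 - 36.1283*a^3 + 26.5913*a^2 + 14.7654*a - 12.7075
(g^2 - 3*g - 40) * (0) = 0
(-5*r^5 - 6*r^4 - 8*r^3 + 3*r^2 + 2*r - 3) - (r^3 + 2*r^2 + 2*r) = -5*r^5 - 6*r^4 - 9*r^3 + r^2 - 3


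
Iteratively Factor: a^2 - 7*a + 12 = (a - 4)*(a - 3)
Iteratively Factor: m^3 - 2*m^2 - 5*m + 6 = (m + 2)*(m^2 - 4*m + 3) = (m - 3)*(m + 2)*(m - 1)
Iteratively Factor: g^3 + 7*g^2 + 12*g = (g + 3)*(g^2 + 4*g) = g*(g + 3)*(g + 4)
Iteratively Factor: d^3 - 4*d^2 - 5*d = (d + 1)*(d^2 - 5*d) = d*(d + 1)*(d - 5)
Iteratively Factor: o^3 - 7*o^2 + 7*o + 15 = (o + 1)*(o^2 - 8*o + 15) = (o - 3)*(o + 1)*(o - 5)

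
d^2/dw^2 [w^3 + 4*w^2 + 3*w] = 6*w + 8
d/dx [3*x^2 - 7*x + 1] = 6*x - 7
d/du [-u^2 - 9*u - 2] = -2*u - 9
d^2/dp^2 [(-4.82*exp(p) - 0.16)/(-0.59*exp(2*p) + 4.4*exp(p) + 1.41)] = (1.677842*exp(4*p) + 12.735504*exp(3*p) + 22.812468*exp(2*p) - 26.273264*exp(p) + 8.590002)*exp(p)/(0.205379*exp(6*p) - 4.59492*exp(5*p) + 32.794737*exp(4*p) - 63.22184*exp(3*p) - 78.373863*exp(2*p) - 26.24292*exp(p) - 2.803221)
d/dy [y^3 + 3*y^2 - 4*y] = 3*y^2 + 6*y - 4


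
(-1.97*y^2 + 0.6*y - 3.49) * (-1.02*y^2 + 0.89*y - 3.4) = 2.0094*y^4 - 2.3653*y^3 + 10.7918*y^2 - 5.1461*y + 11.866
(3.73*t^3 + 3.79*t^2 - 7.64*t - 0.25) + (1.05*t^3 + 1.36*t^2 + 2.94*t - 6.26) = 4.78*t^3 + 5.15*t^2 - 4.7*t - 6.51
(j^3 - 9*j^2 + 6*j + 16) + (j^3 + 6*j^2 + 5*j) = 2*j^3 - 3*j^2 + 11*j + 16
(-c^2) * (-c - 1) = c^3 + c^2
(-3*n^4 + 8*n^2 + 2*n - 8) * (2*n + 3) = -6*n^5 - 9*n^4 + 16*n^3 + 28*n^2 - 10*n - 24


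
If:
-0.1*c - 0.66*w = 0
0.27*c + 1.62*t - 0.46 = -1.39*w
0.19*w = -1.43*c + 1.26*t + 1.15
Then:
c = 1.04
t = 0.25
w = -0.16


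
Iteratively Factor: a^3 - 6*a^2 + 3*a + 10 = (a - 5)*(a^2 - a - 2) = (a - 5)*(a - 2)*(a + 1)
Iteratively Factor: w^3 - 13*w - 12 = (w + 1)*(w^2 - w - 12) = (w + 1)*(w + 3)*(w - 4)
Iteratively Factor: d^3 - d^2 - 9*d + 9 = (d - 3)*(d^2 + 2*d - 3) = (d - 3)*(d - 1)*(d + 3)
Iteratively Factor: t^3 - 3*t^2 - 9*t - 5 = (t + 1)*(t^2 - 4*t - 5) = (t + 1)^2*(t - 5)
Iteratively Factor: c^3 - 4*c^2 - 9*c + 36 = (c + 3)*(c^2 - 7*c + 12) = (c - 3)*(c + 3)*(c - 4)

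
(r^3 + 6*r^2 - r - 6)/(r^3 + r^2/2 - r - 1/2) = 2*(r + 6)/(2*r + 1)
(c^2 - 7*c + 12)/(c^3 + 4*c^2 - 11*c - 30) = (c - 4)/(c^2 + 7*c + 10)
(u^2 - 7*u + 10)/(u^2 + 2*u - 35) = (u - 2)/(u + 7)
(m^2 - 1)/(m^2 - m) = (m + 1)/m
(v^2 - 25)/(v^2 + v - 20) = (v - 5)/(v - 4)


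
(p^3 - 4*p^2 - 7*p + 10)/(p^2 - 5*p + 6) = (p^3 - 4*p^2 - 7*p + 10)/(p^2 - 5*p + 6)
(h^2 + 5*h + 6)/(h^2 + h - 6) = (h + 2)/(h - 2)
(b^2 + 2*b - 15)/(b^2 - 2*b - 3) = (b + 5)/(b + 1)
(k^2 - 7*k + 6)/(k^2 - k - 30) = (k - 1)/(k + 5)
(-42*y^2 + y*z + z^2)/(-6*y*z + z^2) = (7*y + z)/z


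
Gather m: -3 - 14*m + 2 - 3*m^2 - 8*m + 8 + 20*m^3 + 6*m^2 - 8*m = 20*m^3 + 3*m^2 - 30*m + 7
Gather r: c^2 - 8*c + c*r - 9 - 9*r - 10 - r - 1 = c^2 - 8*c + r*(c - 10) - 20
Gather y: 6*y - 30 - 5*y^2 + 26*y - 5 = -5*y^2 + 32*y - 35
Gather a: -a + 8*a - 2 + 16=7*a + 14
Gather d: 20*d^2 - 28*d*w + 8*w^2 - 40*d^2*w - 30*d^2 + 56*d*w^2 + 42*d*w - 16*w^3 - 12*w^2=d^2*(-40*w - 10) + d*(56*w^2 + 14*w) - 16*w^3 - 4*w^2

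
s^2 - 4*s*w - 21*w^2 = (s - 7*w)*(s + 3*w)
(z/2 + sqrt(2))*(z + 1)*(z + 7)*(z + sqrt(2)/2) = z^4/2 + 5*sqrt(2)*z^3/4 + 4*z^3 + 9*z^2/2 + 10*sqrt(2)*z^2 + 8*z + 35*sqrt(2)*z/4 + 7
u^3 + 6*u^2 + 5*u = u*(u + 1)*(u + 5)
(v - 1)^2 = v^2 - 2*v + 1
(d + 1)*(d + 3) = d^2 + 4*d + 3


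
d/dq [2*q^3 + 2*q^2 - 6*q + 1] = 6*q^2 + 4*q - 6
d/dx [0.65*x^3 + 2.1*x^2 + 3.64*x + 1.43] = 1.95*x^2 + 4.2*x + 3.64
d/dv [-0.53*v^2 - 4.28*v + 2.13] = -1.06*v - 4.28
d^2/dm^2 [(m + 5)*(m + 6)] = 2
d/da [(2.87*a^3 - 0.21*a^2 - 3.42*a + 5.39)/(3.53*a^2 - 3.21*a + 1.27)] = (10.1311*a^4 - 18.4254*a^3 + 23.6814*a^2 - 38.5868*a + 12.9585)/(12.4609*a^4 - 22.6626*a^3 + 19.2703*a^2 - 8.1534*a + 1.6129)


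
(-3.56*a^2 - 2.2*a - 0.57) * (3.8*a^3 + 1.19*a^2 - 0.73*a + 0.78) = -13.528*a^5 - 12.5964*a^4 - 2.1852*a^3 - 1.8491*a^2 - 1.2999*a - 0.4446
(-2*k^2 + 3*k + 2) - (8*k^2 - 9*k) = -10*k^2 + 12*k + 2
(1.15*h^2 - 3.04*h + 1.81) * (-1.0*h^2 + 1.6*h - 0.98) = -1.15*h^4 + 4.88*h^3 - 7.801*h^2 + 5.8752*h - 1.7738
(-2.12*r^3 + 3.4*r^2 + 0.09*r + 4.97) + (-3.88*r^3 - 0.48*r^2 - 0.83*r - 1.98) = -6.0*r^3 + 2.92*r^2 - 0.74*r + 2.99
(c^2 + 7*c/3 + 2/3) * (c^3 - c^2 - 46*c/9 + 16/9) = c^5 + 4*c^4/3 - 61*c^3/9 - 292*c^2/27 + 20*c/27 + 32/27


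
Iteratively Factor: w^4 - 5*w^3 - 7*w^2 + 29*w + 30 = (w - 5)*(w^3 - 7*w - 6) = (w - 5)*(w - 3)*(w^2 + 3*w + 2) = (w - 5)*(w - 3)*(w + 1)*(w + 2)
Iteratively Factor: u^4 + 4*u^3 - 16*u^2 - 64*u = (u + 4)*(u^3 - 16*u) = (u - 4)*(u + 4)*(u^2 + 4*u) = u*(u - 4)*(u + 4)*(u + 4)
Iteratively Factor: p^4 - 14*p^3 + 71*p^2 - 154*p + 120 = (p - 2)*(p^3 - 12*p^2 + 47*p - 60) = (p - 5)*(p - 2)*(p^2 - 7*p + 12) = (p - 5)*(p - 4)*(p - 2)*(p - 3)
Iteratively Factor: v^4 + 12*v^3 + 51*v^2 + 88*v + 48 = (v + 4)*(v^3 + 8*v^2 + 19*v + 12) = (v + 4)^2*(v^2 + 4*v + 3) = (v + 1)*(v + 4)^2*(v + 3)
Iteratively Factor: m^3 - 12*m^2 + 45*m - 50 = (m - 2)*(m^2 - 10*m + 25) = (m - 5)*(m - 2)*(m - 5)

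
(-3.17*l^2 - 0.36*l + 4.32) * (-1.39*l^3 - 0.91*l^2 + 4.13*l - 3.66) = 4.4063*l^5 + 3.3851*l^4 - 18.7693*l^3 + 6.1842*l^2 + 19.1592*l - 15.8112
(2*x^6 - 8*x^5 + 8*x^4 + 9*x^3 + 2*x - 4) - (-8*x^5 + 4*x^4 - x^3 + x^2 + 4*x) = 2*x^6 + 4*x^4 + 10*x^3 - x^2 - 2*x - 4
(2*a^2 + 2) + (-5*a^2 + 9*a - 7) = -3*a^2 + 9*a - 5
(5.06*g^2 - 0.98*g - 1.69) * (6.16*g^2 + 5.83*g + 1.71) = 31.1696*g^4 + 23.463*g^3 - 7.4712*g^2 - 11.5285*g - 2.8899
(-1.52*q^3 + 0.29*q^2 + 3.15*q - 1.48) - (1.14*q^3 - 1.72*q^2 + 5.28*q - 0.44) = -2.66*q^3 + 2.01*q^2 - 2.13*q - 1.04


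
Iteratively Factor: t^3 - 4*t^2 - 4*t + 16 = (t - 4)*(t^2 - 4) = (t - 4)*(t - 2)*(t + 2)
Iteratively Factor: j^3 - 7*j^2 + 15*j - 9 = (j - 3)*(j^2 - 4*j + 3) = (j - 3)*(j - 1)*(j - 3)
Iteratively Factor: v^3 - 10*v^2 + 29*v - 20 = (v - 5)*(v^2 - 5*v + 4) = (v - 5)*(v - 1)*(v - 4)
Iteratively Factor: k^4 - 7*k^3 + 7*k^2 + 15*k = (k + 1)*(k^3 - 8*k^2 + 15*k) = (k - 3)*(k + 1)*(k^2 - 5*k) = (k - 5)*(k - 3)*(k + 1)*(k)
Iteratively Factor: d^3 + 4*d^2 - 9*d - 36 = (d - 3)*(d^2 + 7*d + 12) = (d - 3)*(d + 4)*(d + 3)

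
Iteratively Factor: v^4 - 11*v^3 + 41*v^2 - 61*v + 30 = (v - 3)*(v^3 - 8*v^2 + 17*v - 10) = (v - 3)*(v - 1)*(v^2 - 7*v + 10) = (v - 5)*(v - 3)*(v - 1)*(v - 2)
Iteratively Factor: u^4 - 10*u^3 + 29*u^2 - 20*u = (u - 4)*(u^3 - 6*u^2 + 5*u) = (u - 5)*(u - 4)*(u^2 - u) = u*(u - 5)*(u - 4)*(u - 1)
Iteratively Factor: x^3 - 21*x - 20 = (x + 4)*(x^2 - 4*x - 5) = (x - 5)*(x + 4)*(x + 1)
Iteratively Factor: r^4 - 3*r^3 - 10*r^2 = (r)*(r^3 - 3*r^2 - 10*r) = r*(r - 5)*(r^2 + 2*r) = r*(r - 5)*(r + 2)*(r)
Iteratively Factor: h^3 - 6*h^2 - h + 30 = (h + 2)*(h^2 - 8*h + 15) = (h - 3)*(h + 2)*(h - 5)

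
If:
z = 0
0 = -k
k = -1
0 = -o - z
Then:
No Solution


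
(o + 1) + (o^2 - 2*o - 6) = o^2 - o - 5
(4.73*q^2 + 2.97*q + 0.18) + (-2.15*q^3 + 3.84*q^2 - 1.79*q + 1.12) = -2.15*q^3 + 8.57*q^2 + 1.18*q + 1.3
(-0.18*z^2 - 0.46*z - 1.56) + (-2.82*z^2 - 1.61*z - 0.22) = -3.0*z^2 - 2.07*z - 1.78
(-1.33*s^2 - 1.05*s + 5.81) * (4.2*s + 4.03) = -5.586*s^3 - 9.7699*s^2 + 20.1705*s + 23.4143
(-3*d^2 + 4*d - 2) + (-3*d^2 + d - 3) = -6*d^2 + 5*d - 5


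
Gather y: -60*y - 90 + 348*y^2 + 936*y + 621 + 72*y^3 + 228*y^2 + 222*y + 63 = 72*y^3 + 576*y^2 + 1098*y + 594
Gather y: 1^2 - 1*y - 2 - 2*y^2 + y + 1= -2*y^2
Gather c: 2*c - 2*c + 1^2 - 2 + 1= 0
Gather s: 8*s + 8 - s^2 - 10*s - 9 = -s^2 - 2*s - 1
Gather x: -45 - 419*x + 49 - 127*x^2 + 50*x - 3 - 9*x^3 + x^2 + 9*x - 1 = -9*x^3 - 126*x^2 - 360*x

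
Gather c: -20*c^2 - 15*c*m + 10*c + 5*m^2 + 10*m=-20*c^2 + c*(10 - 15*m) + 5*m^2 + 10*m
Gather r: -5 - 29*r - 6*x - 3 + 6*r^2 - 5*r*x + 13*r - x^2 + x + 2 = 6*r^2 + r*(-5*x - 16) - x^2 - 5*x - 6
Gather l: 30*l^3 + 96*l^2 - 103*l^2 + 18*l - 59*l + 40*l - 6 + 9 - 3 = 30*l^3 - 7*l^2 - l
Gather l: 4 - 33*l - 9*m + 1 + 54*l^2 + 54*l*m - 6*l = 54*l^2 + l*(54*m - 39) - 9*m + 5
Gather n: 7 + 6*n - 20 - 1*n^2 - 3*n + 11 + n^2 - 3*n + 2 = 0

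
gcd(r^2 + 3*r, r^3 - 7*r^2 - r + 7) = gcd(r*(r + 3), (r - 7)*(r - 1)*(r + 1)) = 1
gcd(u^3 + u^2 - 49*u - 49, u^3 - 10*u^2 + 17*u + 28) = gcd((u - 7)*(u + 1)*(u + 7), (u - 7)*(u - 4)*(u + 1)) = u^2 - 6*u - 7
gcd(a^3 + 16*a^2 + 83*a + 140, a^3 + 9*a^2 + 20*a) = a^2 + 9*a + 20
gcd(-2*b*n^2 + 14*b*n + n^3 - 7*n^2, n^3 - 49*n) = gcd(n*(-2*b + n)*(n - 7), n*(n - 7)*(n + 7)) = n^2 - 7*n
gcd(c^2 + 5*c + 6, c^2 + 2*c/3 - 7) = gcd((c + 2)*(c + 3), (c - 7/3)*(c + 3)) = c + 3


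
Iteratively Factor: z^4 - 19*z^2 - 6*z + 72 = (z + 3)*(z^3 - 3*z^2 - 10*z + 24) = (z + 3)^2*(z^2 - 6*z + 8) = (z - 2)*(z + 3)^2*(z - 4)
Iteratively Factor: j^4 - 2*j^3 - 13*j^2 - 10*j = (j)*(j^3 - 2*j^2 - 13*j - 10) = j*(j - 5)*(j^2 + 3*j + 2) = j*(j - 5)*(j + 1)*(j + 2)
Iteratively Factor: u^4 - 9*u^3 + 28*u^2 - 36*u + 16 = (u - 4)*(u^3 - 5*u^2 + 8*u - 4) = (u - 4)*(u - 2)*(u^2 - 3*u + 2) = (u - 4)*(u - 2)*(u - 1)*(u - 2)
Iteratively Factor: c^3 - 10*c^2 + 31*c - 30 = (c - 5)*(c^2 - 5*c + 6) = (c - 5)*(c - 3)*(c - 2)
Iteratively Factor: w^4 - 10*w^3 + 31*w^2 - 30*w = (w - 3)*(w^3 - 7*w^2 + 10*w) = (w - 5)*(w - 3)*(w^2 - 2*w) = w*(w - 5)*(w - 3)*(w - 2)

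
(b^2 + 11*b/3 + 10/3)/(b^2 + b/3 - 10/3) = (3*b + 5)/(3*b - 5)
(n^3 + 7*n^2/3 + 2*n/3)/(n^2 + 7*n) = (3*n^2 + 7*n + 2)/(3*(n + 7))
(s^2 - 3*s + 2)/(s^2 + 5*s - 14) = (s - 1)/(s + 7)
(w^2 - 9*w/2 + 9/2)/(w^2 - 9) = (w - 3/2)/(w + 3)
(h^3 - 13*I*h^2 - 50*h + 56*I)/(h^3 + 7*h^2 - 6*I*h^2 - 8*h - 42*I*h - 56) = (h - 7*I)/(h + 7)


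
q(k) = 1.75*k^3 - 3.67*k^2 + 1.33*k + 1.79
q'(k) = 5.25*k^2 - 7.34*k + 1.33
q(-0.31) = 0.97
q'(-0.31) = 4.11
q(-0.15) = 1.50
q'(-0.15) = 2.55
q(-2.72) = -64.20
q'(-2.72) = 60.14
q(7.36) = 510.48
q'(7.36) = 231.70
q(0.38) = 1.86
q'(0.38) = -0.70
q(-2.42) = -47.72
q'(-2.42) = 49.84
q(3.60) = 40.66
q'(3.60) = 42.95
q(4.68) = 107.01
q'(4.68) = 81.97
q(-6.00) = -516.31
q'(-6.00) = 234.37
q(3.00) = 20.00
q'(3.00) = 26.56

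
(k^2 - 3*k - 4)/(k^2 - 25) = (k^2 - 3*k - 4)/(k^2 - 25)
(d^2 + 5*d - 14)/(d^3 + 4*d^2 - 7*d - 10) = (d + 7)/(d^2 + 6*d + 5)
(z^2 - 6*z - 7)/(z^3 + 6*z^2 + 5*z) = (z - 7)/(z*(z + 5))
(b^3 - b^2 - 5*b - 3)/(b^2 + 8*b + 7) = (b^2 - 2*b - 3)/(b + 7)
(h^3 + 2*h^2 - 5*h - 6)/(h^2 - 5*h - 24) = (h^2 - h - 2)/(h - 8)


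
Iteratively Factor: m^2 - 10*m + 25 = (m - 5)*(m - 5)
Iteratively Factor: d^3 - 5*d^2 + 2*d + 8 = (d - 2)*(d^2 - 3*d - 4) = (d - 4)*(d - 2)*(d + 1)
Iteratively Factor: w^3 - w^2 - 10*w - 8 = (w + 1)*(w^2 - 2*w - 8) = (w - 4)*(w + 1)*(w + 2)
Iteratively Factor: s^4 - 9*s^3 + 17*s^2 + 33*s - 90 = (s + 2)*(s^3 - 11*s^2 + 39*s - 45) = (s - 3)*(s + 2)*(s^2 - 8*s + 15) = (s - 5)*(s - 3)*(s + 2)*(s - 3)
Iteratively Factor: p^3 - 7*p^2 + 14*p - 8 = (p - 1)*(p^2 - 6*p + 8) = (p - 4)*(p - 1)*(p - 2)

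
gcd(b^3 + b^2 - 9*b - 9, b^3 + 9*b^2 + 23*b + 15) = b^2 + 4*b + 3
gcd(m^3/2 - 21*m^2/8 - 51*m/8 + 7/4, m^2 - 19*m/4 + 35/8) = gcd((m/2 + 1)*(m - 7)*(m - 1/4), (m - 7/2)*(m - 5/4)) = 1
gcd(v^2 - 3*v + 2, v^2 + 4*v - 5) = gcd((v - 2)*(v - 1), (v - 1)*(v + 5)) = v - 1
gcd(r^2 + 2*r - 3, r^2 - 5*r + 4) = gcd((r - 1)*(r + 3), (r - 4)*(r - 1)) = r - 1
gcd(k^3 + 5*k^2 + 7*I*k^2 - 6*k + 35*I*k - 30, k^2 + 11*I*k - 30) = k + 6*I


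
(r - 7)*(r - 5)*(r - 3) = r^3 - 15*r^2 + 71*r - 105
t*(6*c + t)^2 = 36*c^2*t + 12*c*t^2 + t^3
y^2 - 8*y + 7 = (y - 7)*(y - 1)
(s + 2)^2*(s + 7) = s^3 + 11*s^2 + 32*s + 28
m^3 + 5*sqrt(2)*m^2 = m^2*(m + 5*sqrt(2))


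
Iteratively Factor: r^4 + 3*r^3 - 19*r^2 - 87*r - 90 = (r - 5)*(r^3 + 8*r^2 + 21*r + 18) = (r - 5)*(r + 3)*(r^2 + 5*r + 6) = (r - 5)*(r + 3)^2*(r + 2)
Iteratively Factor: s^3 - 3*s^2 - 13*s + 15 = (s + 3)*(s^2 - 6*s + 5) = (s - 1)*(s + 3)*(s - 5)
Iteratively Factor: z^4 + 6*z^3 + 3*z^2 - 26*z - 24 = (z - 2)*(z^3 + 8*z^2 + 19*z + 12) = (z - 2)*(z + 3)*(z^2 + 5*z + 4) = (z - 2)*(z + 1)*(z + 3)*(z + 4)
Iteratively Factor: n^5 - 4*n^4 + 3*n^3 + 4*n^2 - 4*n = (n - 2)*(n^4 - 2*n^3 - n^2 + 2*n) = (n - 2)*(n + 1)*(n^3 - 3*n^2 + 2*n) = (n - 2)*(n - 1)*(n + 1)*(n^2 - 2*n) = n*(n - 2)*(n - 1)*(n + 1)*(n - 2)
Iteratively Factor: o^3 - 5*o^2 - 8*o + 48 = (o - 4)*(o^2 - o - 12) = (o - 4)*(o + 3)*(o - 4)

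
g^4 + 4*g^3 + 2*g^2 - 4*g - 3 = (g - 1)*(g + 1)^2*(g + 3)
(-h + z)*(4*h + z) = -4*h^2 + 3*h*z + z^2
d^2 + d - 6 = (d - 2)*(d + 3)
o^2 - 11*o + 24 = (o - 8)*(o - 3)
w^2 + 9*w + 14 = (w + 2)*(w + 7)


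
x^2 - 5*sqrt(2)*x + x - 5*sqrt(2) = (x + 1)*(x - 5*sqrt(2))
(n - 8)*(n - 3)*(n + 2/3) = n^3 - 31*n^2/3 + 50*n/3 + 16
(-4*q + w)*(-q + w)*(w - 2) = 4*q^2*w - 8*q^2 - 5*q*w^2 + 10*q*w + w^3 - 2*w^2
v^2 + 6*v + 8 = (v + 2)*(v + 4)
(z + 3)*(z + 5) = z^2 + 8*z + 15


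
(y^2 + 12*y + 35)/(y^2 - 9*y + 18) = (y^2 + 12*y + 35)/(y^2 - 9*y + 18)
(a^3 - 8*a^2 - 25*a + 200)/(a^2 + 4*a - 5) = (a^2 - 13*a + 40)/(a - 1)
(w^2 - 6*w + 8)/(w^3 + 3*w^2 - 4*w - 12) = (w - 4)/(w^2 + 5*w + 6)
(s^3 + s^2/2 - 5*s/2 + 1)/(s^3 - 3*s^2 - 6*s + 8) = (s - 1/2)/(s - 4)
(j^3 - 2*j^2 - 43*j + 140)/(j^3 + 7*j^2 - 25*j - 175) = (j - 4)/(j + 5)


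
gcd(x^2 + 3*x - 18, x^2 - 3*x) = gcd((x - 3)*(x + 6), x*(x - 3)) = x - 3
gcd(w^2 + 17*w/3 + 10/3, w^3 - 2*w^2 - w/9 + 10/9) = w + 2/3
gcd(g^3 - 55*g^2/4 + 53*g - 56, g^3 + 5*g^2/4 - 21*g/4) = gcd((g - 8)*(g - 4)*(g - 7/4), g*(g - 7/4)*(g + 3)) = g - 7/4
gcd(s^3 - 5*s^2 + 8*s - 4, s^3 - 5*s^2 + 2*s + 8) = s - 2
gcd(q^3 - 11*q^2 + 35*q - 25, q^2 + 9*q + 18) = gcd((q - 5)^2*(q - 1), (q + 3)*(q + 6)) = 1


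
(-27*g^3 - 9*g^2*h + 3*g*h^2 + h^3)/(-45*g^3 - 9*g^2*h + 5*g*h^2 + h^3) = (3*g + h)/(5*g + h)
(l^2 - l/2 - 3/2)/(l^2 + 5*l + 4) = (l - 3/2)/(l + 4)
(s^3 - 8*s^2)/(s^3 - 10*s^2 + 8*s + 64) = s^2/(s^2 - 2*s - 8)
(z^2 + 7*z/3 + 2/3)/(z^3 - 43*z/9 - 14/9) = 3/(3*z - 7)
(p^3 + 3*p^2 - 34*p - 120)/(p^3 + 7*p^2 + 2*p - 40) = (p - 6)/(p - 2)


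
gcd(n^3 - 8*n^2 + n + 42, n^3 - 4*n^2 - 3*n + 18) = n^2 - n - 6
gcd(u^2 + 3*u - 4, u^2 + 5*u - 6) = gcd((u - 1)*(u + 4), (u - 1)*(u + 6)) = u - 1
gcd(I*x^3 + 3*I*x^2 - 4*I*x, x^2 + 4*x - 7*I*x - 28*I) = x + 4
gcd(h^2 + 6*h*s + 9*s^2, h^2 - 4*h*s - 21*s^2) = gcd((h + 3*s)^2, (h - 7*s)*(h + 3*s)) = h + 3*s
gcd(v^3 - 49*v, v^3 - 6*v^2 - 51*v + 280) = v + 7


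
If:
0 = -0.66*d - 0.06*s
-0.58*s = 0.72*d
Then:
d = 0.00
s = 0.00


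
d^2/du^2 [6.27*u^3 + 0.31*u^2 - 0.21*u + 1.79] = 37.62*u + 0.62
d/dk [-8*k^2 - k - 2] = -16*k - 1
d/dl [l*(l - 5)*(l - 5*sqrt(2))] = 3*l^2 - 10*sqrt(2)*l - 10*l + 25*sqrt(2)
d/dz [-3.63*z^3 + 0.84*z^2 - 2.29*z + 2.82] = -10.89*z^2 + 1.68*z - 2.29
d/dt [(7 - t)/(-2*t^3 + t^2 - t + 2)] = (2*t^3 - t^2 + t - (t - 7)*(6*t^2 - 2*t + 1) - 2)/(2*t^3 - t^2 + t - 2)^2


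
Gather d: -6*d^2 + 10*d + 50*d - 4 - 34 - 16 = -6*d^2 + 60*d - 54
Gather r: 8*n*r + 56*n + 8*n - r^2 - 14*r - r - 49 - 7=64*n - r^2 + r*(8*n - 15) - 56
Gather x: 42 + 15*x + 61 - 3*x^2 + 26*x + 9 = -3*x^2 + 41*x + 112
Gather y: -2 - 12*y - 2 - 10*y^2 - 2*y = -10*y^2 - 14*y - 4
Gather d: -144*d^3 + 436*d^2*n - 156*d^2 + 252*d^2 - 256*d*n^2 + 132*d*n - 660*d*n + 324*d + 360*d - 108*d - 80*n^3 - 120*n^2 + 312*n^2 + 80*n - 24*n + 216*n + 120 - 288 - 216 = -144*d^3 + d^2*(436*n + 96) + d*(-256*n^2 - 528*n + 576) - 80*n^3 + 192*n^2 + 272*n - 384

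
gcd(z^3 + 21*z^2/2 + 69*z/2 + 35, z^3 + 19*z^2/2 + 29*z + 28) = z^2 + 11*z/2 + 7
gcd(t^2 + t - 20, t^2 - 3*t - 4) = t - 4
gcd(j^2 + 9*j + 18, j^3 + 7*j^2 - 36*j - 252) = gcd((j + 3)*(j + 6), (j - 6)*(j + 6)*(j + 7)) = j + 6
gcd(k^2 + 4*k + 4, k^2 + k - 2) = k + 2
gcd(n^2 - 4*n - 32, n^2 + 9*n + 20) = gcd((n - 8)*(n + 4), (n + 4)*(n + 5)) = n + 4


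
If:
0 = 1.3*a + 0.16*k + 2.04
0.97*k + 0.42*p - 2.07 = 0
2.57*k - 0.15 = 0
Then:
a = -1.58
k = 0.06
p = 4.79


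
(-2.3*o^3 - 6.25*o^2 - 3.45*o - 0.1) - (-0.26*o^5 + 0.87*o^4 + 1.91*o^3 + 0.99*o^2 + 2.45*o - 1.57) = 0.26*o^5 - 0.87*o^4 - 4.21*o^3 - 7.24*o^2 - 5.9*o + 1.47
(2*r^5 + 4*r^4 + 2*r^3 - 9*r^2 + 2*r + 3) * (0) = 0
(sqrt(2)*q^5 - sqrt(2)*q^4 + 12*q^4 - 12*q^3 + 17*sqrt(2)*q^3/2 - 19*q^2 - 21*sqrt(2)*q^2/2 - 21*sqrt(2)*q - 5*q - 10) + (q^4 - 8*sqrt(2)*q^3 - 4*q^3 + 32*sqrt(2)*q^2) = sqrt(2)*q^5 - sqrt(2)*q^4 + 13*q^4 - 16*q^3 + sqrt(2)*q^3/2 - 19*q^2 + 43*sqrt(2)*q^2/2 - 21*sqrt(2)*q - 5*q - 10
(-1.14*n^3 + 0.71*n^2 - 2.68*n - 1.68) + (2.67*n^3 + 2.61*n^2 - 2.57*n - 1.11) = 1.53*n^3 + 3.32*n^2 - 5.25*n - 2.79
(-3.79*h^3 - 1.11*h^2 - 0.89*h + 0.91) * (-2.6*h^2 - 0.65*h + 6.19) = 9.854*h^5 + 5.3495*h^4 - 20.4246*h^3 - 8.6584*h^2 - 6.1006*h + 5.6329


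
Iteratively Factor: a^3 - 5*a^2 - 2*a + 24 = (a - 4)*(a^2 - a - 6) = (a - 4)*(a + 2)*(a - 3)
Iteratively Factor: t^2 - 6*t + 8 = (t - 2)*(t - 4)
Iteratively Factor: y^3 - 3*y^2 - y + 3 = (y - 3)*(y^2 - 1) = (y - 3)*(y + 1)*(y - 1)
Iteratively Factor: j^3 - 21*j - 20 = (j + 4)*(j^2 - 4*j - 5) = (j - 5)*(j + 4)*(j + 1)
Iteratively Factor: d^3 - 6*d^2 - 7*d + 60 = (d - 5)*(d^2 - d - 12) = (d - 5)*(d - 4)*(d + 3)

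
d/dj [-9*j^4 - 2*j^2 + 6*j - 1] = -36*j^3 - 4*j + 6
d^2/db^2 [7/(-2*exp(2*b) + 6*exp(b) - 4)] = 7*(-2*(2*exp(b) - 3)^2*exp(b) + (4*exp(b) - 3)*(exp(2*b) - 3*exp(b) + 2))*exp(b)/(2*(exp(2*b) - 3*exp(b) + 2)^3)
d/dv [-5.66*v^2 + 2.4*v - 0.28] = 2.4 - 11.32*v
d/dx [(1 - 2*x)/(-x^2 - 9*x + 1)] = (-2*x^2 + 2*x + 7)/(x^4 + 18*x^3 + 79*x^2 - 18*x + 1)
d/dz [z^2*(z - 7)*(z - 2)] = z*(4*z^2 - 27*z + 28)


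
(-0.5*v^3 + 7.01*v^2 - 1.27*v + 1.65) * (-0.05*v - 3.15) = 0.025*v^4 + 1.2245*v^3 - 22.018*v^2 + 3.918*v - 5.1975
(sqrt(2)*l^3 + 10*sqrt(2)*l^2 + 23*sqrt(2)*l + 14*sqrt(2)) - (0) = sqrt(2)*l^3 + 10*sqrt(2)*l^2 + 23*sqrt(2)*l + 14*sqrt(2)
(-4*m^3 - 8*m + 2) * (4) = -16*m^3 - 32*m + 8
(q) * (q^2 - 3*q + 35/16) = q^3 - 3*q^2 + 35*q/16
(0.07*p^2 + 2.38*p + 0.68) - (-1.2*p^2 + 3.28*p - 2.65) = 1.27*p^2 - 0.9*p + 3.33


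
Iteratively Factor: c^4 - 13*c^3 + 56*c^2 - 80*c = (c - 4)*(c^3 - 9*c^2 + 20*c) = c*(c - 4)*(c^2 - 9*c + 20) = c*(c - 4)^2*(c - 5)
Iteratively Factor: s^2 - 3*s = (s - 3)*(s)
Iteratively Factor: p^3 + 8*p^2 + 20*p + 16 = (p + 2)*(p^2 + 6*p + 8) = (p + 2)*(p + 4)*(p + 2)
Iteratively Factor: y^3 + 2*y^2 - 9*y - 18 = (y - 3)*(y^2 + 5*y + 6) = (y - 3)*(y + 3)*(y + 2)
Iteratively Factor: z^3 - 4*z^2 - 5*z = (z)*(z^2 - 4*z - 5) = z*(z - 5)*(z + 1)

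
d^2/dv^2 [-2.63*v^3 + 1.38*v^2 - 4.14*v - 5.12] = 2.76 - 15.78*v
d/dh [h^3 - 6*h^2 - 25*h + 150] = 3*h^2 - 12*h - 25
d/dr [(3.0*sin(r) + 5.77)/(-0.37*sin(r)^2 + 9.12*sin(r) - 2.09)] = (1.11*sin(r)^2 + 4.2698*sin(r) - 58.8924)*cos(r)/(0.1369*sin(r)^4 - 6.7488*sin(r)^3 + 84.721*sin(r)^2 - 38.1216*sin(r) + 4.3681)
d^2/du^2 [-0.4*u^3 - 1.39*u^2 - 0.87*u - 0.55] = -2.4*u - 2.78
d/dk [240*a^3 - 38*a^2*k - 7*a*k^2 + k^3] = -38*a^2 - 14*a*k + 3*k^2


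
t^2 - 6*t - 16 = (t - 8)*(t + 2)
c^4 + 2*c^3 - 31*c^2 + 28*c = c*(c - 4)*(c - 1)*(c + 7)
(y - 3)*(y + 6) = y^2 + 3*y - 18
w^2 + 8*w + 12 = (w + 2)*(w + 6)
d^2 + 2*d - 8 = (d - 2)*(d + 4)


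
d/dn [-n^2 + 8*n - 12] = 8 - 2*n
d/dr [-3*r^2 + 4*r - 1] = 4 - 6*r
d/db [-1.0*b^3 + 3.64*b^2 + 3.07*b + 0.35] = -3.0*b^2 + 7.28*b + 3.07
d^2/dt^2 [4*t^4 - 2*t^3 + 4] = 12*t*(4*t - 1)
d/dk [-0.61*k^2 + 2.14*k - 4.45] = 2.14 - 1.22*k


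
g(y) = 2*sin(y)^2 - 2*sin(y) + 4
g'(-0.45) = -3.37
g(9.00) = 3.52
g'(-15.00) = 3.50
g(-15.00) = 6.15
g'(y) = 4*sin(y)*cos(y) - 2*cos(y)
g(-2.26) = 6.73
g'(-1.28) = -1.67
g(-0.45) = 5.25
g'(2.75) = 0.44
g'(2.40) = -0.52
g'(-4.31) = -0.66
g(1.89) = 3.90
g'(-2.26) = 3.23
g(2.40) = 3.56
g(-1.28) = 7.75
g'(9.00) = 0.32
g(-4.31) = 3.85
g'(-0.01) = -2.04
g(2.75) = 3.53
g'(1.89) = -0.56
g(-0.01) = 4.02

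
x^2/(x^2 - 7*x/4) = 4*x/(4*x - 7)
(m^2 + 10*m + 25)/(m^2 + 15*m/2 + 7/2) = 2*(m^2 + 10*m + 25)/(2*m^2 + 15*m + 7)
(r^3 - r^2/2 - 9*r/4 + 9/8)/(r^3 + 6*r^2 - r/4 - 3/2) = (4*r^2 - 9)/(2*(2*r^2 + 13*r + 6))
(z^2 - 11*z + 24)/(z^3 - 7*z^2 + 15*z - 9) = (z - 8)/(z^2 - 4*z + 3)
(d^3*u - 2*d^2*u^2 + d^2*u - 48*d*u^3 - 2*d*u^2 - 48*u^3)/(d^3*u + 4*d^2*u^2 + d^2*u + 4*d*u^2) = (d^2 - 2*d*u - 48*u^2)/(d*(d + 4*u))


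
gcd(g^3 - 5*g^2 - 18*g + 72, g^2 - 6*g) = g - 6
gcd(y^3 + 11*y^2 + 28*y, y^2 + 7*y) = y^2 + 7*y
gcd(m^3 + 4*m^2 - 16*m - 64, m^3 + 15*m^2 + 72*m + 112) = m^2 + 8*m + 16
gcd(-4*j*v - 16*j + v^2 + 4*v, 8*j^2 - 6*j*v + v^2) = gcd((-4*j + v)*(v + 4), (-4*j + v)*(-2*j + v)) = -4*j + v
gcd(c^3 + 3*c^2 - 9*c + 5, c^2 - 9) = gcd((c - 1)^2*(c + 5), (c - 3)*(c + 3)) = 1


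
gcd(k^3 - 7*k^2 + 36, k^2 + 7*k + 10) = k + 2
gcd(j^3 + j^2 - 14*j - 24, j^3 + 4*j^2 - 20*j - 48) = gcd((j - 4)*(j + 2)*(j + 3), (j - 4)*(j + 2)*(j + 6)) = j^2 - 2*j - 8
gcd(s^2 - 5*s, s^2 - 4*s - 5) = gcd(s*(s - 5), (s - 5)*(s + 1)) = s - 5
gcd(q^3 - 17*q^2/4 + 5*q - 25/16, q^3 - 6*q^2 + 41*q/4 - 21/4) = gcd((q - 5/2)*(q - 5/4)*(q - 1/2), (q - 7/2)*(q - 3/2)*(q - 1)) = 1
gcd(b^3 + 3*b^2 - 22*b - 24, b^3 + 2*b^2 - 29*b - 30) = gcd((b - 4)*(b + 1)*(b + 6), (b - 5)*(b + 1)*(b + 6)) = b^2 + 7*b + 6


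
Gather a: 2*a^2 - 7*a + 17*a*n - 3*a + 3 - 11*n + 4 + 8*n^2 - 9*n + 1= 2*a^2 + a*(17*n - 10) + 8*n^2 - 20*n + 8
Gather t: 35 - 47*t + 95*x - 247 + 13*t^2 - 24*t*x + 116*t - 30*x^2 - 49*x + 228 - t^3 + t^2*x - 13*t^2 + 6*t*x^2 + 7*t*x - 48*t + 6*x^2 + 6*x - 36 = -t^3 + t^2*x + t*(6*x^2 - 17*x + 21) - 24*x^2 + 52*x - 20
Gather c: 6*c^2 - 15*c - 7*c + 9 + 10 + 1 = 6*c^2 - 22*c + 20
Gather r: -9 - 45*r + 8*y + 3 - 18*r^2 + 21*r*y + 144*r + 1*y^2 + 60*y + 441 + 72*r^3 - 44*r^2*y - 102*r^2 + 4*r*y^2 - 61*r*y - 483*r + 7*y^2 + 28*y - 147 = 72*r^3 + r^2*(-44*y - 120) + r*(4*y^2 - 40*y - 384) + 8*y^2 + 96*y + 288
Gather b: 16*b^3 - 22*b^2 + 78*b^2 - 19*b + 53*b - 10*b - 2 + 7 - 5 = 16*b^3 + 56*b^2 + 24*b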